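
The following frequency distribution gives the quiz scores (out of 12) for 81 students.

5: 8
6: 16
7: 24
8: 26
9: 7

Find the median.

Cumulative frequencies: 8, 24, 48, 74, 81
n = 81, so the median is the value in position (n+1)/2 = 41.
Position 41 falls at value 7.

7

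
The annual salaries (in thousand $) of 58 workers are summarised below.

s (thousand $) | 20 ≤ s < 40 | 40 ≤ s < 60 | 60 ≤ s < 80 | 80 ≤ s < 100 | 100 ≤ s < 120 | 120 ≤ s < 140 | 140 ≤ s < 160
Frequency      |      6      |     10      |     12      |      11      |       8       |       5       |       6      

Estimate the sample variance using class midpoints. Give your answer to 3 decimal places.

Midpoints: 30, 50, 70, 90, 110, 130, 150
n = 58, Σfm = 4940, mean = 85.1724
Σfm² = 494600
Σf(m − x̄)² = Σfm² − (Σfm)²/n = 494600 − 4940²/58 = 73848.2759
Sample variance = 73848.2759 / 57 = 1295.5838

1295.584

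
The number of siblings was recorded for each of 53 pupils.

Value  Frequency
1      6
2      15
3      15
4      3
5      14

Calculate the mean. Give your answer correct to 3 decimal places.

3.075

Values: 1, 2, 3, 4, 5
Σfx = 6×1 + 15×2 + 15×3 + 3×4 + 14×5 = 163
n = Σf = 53
Mean = 163 / 53 = 3.0755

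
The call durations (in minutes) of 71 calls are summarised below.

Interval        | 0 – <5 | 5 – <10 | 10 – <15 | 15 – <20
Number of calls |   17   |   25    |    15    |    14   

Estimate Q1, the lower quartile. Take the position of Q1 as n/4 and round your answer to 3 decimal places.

5.150

Cumulative frequencies: 17, 42, 57, 71
n = 71; position = n/4 = 17.75.
This falls in the class 5 – <10: L = 5, F = 17, f = 25, h = 5.
Lower quartile ≈ 5 + ((17.75 − 17) / 25) × 5 = 5.1500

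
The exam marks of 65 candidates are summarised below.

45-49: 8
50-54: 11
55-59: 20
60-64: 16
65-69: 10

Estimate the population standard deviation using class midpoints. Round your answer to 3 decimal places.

6.132

Midpoints: 47, 52, 57, 62, 67
n = 65, Σfm = 3750, mean = 57.6923
Σfm² = 218790
Σf(m − x̄)² = Σfm² − (Σfm)²/n = 218790 − 3750²/65 = 2443.8462
Population variance = 2443.8462 / 65 = 37.5976
Standard deviation = √37.5976 = 6.1317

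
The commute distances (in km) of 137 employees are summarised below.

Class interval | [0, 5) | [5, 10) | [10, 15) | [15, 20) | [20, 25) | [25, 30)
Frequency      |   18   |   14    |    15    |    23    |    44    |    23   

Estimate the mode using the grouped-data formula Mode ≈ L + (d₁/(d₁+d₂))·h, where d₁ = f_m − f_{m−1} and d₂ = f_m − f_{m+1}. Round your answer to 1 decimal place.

22.5

Modal class: [20, 25) (highest frequency 44).
d₁ = 44 − 23 = 21, d₂ = 44 − 23 = 21
Mode ≈ 20 + (21/(21+21)) × 5 = 20 + 2.5000 = 22.5000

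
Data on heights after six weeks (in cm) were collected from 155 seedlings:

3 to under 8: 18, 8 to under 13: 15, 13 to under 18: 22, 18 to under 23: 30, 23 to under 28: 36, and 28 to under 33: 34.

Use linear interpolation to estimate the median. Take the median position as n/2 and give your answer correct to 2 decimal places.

Cumulative frequencies: 18, 33, 55, 85, 121, 155
n = 155; position = n/2 = 77.5.
This falls in the class 18 to under 23: L = 18, F = 55, f = 30, h = 5.
Median ≈ 18 + ((77.5 − 55) / 30) × 5 = 21.7500

21.75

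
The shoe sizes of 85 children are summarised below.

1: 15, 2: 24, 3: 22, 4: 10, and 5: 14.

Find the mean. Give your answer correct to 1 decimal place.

Values: 1, 2, 3, 4, 5
Σfx = 15×1 + 24×2 + 22×3 + 10×4 + 14×5 = 239
n = Σf = 85
Mean = 239 / 85 = 2.8118

2.8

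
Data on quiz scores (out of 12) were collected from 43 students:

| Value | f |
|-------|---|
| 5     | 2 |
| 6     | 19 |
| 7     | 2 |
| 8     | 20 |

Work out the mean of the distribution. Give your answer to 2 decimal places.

Values: 5, 6, 7, 8
Σfx = 2×5 + 19×6 + 2×7 + 20×8 = 298
n = Σf = 43
Mean = 298 / 43 = 6.9302

6.93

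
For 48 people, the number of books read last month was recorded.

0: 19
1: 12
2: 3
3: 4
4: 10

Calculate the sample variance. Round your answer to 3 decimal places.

Values: 0, 1, 2, 3, 4
n = 48, Σfx = 70, mean = 1.4583
Σfx² = 220
Σf(x − x̄)² = Σfx² − (Σfx)²/n = 220 − 70²/48 = 117.9167
Sample variance = 117.9167 / 47 = 2.5089

2.509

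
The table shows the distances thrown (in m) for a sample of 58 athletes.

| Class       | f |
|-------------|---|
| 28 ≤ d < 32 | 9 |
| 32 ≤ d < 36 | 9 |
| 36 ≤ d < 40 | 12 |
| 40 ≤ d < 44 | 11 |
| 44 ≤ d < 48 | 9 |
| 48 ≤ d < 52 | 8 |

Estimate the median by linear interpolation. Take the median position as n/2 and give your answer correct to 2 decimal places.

39.67

Cumulative frequencies: 9, 18, 30, 41, 50, 58
n = 58; position = n/2 = 29.
This falls in the class 36 ≤ d < 40: L = 36, F = 18, f = 12, h = 4.
Median ≈ 36 + ((29 − 18) / 12) × 4 = 39.6667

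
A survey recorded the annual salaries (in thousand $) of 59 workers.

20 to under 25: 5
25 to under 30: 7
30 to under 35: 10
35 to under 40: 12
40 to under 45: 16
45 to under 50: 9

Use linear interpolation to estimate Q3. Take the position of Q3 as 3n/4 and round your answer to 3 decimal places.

Cumulative frequencies: 5, 12, 22, 34, 50, 59
n = 59; position = 3n/4 = 44.25.
This falls in the class 40 to under 45: L = 40, F = 34, f = 16, h = 5.
Upper quartile ≈ 40 + ((44.25 − 34) / 16) × 5 = 43.2031

43.203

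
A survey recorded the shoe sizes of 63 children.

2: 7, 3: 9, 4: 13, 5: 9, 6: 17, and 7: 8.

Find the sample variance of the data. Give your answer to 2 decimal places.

2.50

Values: 2, 3, 4, 5, 6, 7
n = 63, Σfx = 296, mean = 4.6984
Σfx² = 1546
Σf(x − x̄)² = Σfx² − (Σfx)²/n = 1546 − 296²/63 = 155.2698
Sample variance = 155.2698 / 62 = 2.5044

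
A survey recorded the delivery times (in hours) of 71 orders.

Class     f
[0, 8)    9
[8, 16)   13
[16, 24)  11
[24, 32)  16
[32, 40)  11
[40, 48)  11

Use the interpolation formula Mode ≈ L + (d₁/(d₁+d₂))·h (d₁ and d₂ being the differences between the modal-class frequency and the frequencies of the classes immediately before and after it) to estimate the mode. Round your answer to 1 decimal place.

28.0

Modal class: [24, 32) (highest frequency 16).
d₁ = 16 − 11 = 5, d₂ = 16 − 11 = 5
Mode ≈ 24 + (5/(5+5)) × 8 = 24 + 4.0000 = 28.0000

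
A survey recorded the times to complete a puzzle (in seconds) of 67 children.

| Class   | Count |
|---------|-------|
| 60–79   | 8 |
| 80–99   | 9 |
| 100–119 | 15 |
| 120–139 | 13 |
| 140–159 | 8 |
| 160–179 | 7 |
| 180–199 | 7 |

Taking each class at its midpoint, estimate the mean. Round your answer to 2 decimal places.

Midpoints: 69.5, 89.5, 109.5, 129.5, 149.5, 169.5, 189.5
Σfm = 8×69.5 + 9×89.5 + 15×109.5 + 13×129.5 + 8×149.5 + 7×169.5 + 7×189.5 = 8396.5
n = Σf = 67
Mean = 8396.5 / 67 = 125.3209

125.32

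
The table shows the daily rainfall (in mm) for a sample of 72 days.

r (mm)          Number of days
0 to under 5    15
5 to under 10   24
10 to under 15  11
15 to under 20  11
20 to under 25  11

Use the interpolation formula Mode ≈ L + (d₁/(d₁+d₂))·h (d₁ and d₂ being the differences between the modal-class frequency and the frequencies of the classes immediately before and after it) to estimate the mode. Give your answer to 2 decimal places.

Modal class: 5 to under 10 (highest frequency 24).
d₁ = 24 − 15 = 9, d₂ = 24 − 11 = 13
Mode ≈ 5 + (9/(9+13)) × 5 = 5 + 2.0455 = 7.0455

7.05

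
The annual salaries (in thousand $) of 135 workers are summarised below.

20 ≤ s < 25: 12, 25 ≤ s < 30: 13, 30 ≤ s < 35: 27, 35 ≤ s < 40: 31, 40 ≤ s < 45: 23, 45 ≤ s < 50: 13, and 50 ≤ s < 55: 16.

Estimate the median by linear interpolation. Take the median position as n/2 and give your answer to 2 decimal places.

Cumulative frequencies: 12, 25, 52, 83, 106, 119, 135
n = 135; position = n/2 = 67.5.
This falls in the class 35 ≤ s < 40: L = 35, F = 52, f = 31, h = 5.
Median ≈ 35 + ((67.5 − 52) / 31) × 5 = 37.5000

37.50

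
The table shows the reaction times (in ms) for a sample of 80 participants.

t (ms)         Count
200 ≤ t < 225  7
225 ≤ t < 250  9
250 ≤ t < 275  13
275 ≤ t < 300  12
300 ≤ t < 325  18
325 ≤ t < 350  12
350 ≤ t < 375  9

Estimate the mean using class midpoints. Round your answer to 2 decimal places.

Midpoints: 212.5, 237.5, 262.5, 287.5, 312.5, 337.5, 362.5
Σfm = 7×212.5 + 9×237.5 + 13×262.5 + 12×287.5 + 18×312.5 + 12×337.5 + 9×362.5 = 23425
n = Σf = 80
Mean = 23425 / 80 = 292.8125

292.81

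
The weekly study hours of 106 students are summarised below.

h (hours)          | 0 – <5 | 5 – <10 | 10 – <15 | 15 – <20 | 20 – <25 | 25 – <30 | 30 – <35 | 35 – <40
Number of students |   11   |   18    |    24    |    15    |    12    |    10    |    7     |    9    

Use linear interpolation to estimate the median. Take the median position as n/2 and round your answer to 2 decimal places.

Cumulative frequencies: 11, 29, 53, 68, 80, 90, 97, 106
n = 106; position = n/2 = 53.
This falls in the class 10 – <15: L = 10, F = 29, f = 24, h = 5.
Median ≈ 10 + ((53 − 29) / 24) × 5 = 15.0000

15.00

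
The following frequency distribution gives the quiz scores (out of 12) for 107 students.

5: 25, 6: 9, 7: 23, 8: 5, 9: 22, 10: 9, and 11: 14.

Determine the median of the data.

7

Cumulative frequencies: 25, 34, 57, 62, 84, 93, 107
n = 107, so the median is the value in position (n+1)/2 = 54.
Position 54 falls at value 7.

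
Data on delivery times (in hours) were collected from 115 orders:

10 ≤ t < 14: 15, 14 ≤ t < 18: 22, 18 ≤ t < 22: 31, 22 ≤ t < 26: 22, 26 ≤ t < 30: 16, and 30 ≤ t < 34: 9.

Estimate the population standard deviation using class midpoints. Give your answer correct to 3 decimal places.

5.799

Midpoints: 12, 16, 20, 24, 28, 32
n = 115, Σfm = 2416, mean = 21.0087
Σfm² = 54624
Σf(m − x̄)² = Σfm² − (Σfm)²/n = 54624 − 2416²/115 = 3866.9913
Population variance = 3866.9913 / 115 = 33.6260
Standard deviation = √33.6260 = 5.7988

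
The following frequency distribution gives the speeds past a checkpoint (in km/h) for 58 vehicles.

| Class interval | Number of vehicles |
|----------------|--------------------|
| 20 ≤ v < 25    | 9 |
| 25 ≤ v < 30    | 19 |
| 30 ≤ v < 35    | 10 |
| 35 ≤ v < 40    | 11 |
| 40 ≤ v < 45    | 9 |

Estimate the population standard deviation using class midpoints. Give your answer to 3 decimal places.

6.595

Midpoints: 22.5, 27.5, 32.5, 37.5, 42.5
n = 58, Σfm = 1845, mean = 31.8103
Σfm² = 61212.5
Σf(m − x̄)² = Σfm² − (Σfm)²/n = 61212.5 − 1845²/58 = 2522.4138
Population variance = 2522.4138 / 58 = 43.4899
Standard deviation = √43.4899 = 6.5947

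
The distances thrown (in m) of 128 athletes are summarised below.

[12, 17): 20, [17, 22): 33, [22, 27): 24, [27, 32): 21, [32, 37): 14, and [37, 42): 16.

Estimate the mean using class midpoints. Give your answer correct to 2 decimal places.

Midpoints: 14.5, 19.5, 24.5, 29.5, 34.5, 39.5
Σfm = 20×14.5 + 33×19.5 + 24×24.5 + 21×29.5 + 14×34.5 + 16×39.5 = 3256
n = Σf = 128
Mean = 3256 / 128 = 25.4375

25.44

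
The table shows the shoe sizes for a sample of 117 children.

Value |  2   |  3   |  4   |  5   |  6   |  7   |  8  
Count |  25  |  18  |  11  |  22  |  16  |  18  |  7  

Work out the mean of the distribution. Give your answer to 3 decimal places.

4.581

Values: 2, 3, 4, 5, 6, 7, 8
Σfx = 25×2 + 18×3 + 11×4 + 22×5 + 16×6 + 18×7 + 7×8 = 536
n = Σf = 117
Mean = 536 / 117 = 4.5812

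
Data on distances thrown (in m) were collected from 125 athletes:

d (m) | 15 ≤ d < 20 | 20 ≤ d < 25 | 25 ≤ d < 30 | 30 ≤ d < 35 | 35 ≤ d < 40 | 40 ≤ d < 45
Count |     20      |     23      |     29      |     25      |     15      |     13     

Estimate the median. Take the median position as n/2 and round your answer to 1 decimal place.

28.4

Cumulative frequencies: 20, 43, 72, 97, 112, 125
n = 125; position = n/2 = 62.5.
This falls in the class 25 ≤ d < 30: L = 25, F = 43, f = 29, h = 5.
Median ≈ 25 + ((62.5 − 43) / 29) × 5 = 28.3621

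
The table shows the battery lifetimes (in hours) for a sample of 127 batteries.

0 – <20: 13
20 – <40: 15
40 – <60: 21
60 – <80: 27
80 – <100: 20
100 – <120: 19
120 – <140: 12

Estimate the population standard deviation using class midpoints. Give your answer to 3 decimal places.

35.577

Midpoints: 10, 30, 50, 70, 90, 110, 130
n = 127, Σfm = 8970, mean = 70.6299
Σfm² = 794300
Σf(m − x̄)² = Σfm² − (Σfm)²/n = 794300 − 8970²/127 = 160749.6063
Population variance = 160749.6063 / 127 = 1265.7449
Standard deviation = √1265.7449 = 35.5773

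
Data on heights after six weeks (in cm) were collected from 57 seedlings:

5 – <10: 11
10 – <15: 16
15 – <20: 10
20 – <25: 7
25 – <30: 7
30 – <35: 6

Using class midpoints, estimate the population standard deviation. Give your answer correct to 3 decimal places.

8.084

Midpoints: 7.5, 12.5, 17.5, 22.5, 27.5, 32.5
n = 57, Σfm = 1002.5, mean = 17.5877
Σfm² = 21356.25
Σf(m − x̄)² = Σfm² − (Σfm)²/n = 21356.25 − 1002.5²/57 = 3724.5614
Population variance = 3724.5614 / 57 = 65.3432
Standard deviation = √65.3432 = 8.0835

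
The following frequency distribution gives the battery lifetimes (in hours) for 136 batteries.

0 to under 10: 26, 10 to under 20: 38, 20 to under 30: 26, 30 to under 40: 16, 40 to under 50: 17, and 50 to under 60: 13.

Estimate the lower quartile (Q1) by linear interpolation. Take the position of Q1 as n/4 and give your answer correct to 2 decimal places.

Cumulative frequencies: 26, 64, 90, 106, 123, 136
n = 136; position = n/4 = 34.
This falls in the class 10 to under 20: L = 10, F = 26, f = 38, h = 10.
Lower quartile ≈ 10 + ((34 − 26) / 38) × 10 = 12.1053

12.11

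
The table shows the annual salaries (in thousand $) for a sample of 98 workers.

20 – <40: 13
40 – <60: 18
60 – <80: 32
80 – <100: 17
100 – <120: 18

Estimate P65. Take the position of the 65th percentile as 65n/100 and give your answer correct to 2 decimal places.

80.82

Cumulative frequencies: 13, 31, 63, 80, 98
n = 98; position = 65n/100 = 63.7.
This falls in the class 80 – <100: L = 80, F = 63, f = 17, h = 20.
65th percentile ≈ 80 + ((63.7 − 63) / 17) × 20 = 80.8235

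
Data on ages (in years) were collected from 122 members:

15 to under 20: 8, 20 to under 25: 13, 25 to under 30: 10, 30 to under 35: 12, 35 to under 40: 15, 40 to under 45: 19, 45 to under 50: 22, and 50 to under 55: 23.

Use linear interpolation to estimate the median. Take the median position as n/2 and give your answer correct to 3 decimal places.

40.789

Cumulative frequencies: 8, 21, 31, 43, 58, 77, 99, 122
n = 122; position = n/2 = 61.
This falls in the class 40 to under 45: L = 40, F = 58, f = 19, h = 5.
Median ≈ 40 + ((61 − 58) / 19) × 5 = 40.7895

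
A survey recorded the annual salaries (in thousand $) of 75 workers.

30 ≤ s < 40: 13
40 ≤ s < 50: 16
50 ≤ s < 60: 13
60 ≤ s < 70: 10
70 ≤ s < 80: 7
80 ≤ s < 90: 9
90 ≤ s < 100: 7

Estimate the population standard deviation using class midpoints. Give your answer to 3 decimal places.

Midpoints: 35, 45, 55, 65, 75, 85, 95
n = 75, Σfm = 4495, mean = 59.9333
Σfm² = 297475
Σf(m − x̄)² = Σfm² − (Σfm)²/n = 297475 − 4495²/75 = 28074.6667
Population variance = 28074.6667 / 75 = 374.3289
Standard deviation = √374.3289 = 19.3476

19.348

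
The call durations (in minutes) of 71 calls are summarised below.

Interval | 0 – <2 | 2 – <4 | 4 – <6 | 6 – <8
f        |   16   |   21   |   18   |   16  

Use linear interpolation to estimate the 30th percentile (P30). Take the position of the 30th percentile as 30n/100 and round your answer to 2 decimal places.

Cumulative frequencies: 16, 37, 55, 71
n = 71; position = 30n/100 = 21.3.
This falls in the class 2 – <4: L = 2, F = 16, f = 21, h = 2.
30th percentile ≈ 2 + ((21.3 − 16) / 21) × 2 = 2.5048

2.50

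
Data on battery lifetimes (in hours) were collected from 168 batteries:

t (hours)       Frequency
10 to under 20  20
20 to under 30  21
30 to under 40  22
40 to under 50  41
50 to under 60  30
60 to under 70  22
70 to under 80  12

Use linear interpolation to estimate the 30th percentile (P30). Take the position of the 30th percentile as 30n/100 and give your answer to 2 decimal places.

Cumulative frequencies: 20, 41, 63, 104, 134, 156, 168
n = 168; position = 30n/100 = 50.4.
This falls in the class 30 to under 40: L = 30, F = 41, f = 22, h = 10.
30th percentile ≈ 30 + ((50.4 − 41) / 22) × 10 = 34.2727

34.27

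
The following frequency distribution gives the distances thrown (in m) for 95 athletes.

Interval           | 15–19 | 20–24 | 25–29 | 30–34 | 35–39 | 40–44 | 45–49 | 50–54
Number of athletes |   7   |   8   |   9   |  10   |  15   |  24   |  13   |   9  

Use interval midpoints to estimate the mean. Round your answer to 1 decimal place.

Midpoints: 17, 22, 27, 32, 37, 42, 47, 52
Σfm = 7×17 + 8×22 + 9×27 + 10×32 + 15×37 + 24×42 + 13×47 + 9×52 = 3500
n = Σf = 95
Mean = 3500 / 95 = 36.8421

36.8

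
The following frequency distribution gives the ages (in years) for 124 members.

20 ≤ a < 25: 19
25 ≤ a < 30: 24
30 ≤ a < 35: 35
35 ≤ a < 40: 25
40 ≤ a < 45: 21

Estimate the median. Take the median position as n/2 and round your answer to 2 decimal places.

32.71

Cumulative frequencies: 19, 43, 78, 103, 124
n = 124; position = n/2 = 62.
This falls in the class 30 ≤ a < 35: L = 30, F = 43, f = 35, h = 5.
Median ≈ 30 + ((62 − 43) / 35) × 5 = 32.7143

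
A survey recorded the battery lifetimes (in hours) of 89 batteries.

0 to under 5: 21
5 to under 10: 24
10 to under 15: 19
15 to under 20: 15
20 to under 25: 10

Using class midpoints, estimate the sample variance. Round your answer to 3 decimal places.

Midpoints: 2.5, 7.5, 12.5, 17.5, 22.5
n = 89, Σfm = 957.5, mean = 10.7584
Σfm² = 14106.25
Σf(m − x̄)² = Σfm² − (Σfm)²/n = 14106.25 − 957.5²/89 = 3805.0562
Sample variance = 3805.0562 / 88 = 43.2393

43.239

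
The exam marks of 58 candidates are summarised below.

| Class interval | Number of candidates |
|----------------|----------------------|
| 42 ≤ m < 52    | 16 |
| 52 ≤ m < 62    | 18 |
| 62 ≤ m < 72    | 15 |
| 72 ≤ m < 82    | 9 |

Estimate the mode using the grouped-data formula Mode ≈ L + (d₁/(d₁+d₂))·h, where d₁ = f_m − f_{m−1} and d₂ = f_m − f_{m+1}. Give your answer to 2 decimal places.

56.00

Modal class: 52 ≤ m < 62 (highest frequency 18).
d₁ = 18 − 16 = 2, d₂ = 18 − 15 = 3
Mode ≈ 52 + (2/(2+3)) × 10 = 52 + 4.0000 = 56.0000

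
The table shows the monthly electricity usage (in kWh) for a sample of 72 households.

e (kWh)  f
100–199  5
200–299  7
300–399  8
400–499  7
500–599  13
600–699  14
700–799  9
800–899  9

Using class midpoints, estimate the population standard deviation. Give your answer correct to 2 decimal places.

Midpoints: 149.5, 249.5, 349.5, 449.5, 549.5, 649.5, 749.5, 849.5
n = 72, Σfm = 39064, mean = 542.5556
Σfm² = 24320918
Σf(m − x̄)² = Σfm² − (Σfm)²/n = 24320918 − 39064²/72 = 3126527.7778
Population variance = 3126527.7778 / 72 = 43423.9969
Standard deviation = √43423.9969 = 208.3843

208.38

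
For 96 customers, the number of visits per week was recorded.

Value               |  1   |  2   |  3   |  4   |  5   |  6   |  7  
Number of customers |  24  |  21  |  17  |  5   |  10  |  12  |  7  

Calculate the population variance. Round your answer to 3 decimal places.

Values: 1, 2, 3, 4, 5, 6, 7
n = 96, Σfx = 308, mean = 3.2083
Σfx² = 1366
Σf(x − x̄)² = Σfx² − (Σfx)²/n = 1366 − 308²/96 = 377.8333
Population variance = 377.8333 / 96 = 3.9358

3.936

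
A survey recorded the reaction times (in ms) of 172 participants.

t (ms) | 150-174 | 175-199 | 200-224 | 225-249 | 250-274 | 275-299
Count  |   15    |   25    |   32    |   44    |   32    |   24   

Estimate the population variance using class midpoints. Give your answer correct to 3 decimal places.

1388.652

Midpoints: 162, 187, 212, 237, 262, 287
n = 172, Σfm = 39589, mean = 230.1686
Σfm² = 9350993
Σf(m − x̄)² = Σfm² − (Σfm)²/n = 9350993 − 39589²/172 = 238848.1105
Population variance = 238848.1105 / 172 = 1388.6518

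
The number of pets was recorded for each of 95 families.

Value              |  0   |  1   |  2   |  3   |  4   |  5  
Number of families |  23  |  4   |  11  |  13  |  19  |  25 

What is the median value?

Cumulative frequencies: 23, 27, 38, 51, 70, 95
n = 95, so the median is the value in position (n+1)/2 = 48.
Position 48 falls at value 3.

3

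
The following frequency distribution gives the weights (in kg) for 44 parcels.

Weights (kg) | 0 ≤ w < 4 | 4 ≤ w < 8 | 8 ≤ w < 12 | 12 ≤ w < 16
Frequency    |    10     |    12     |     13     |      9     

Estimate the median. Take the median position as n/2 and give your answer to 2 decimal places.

8.00

Cumulative frequencies: 10, 22, 35, 44
n = 44; position = n/2 = 22.
This falls in the class 4 ≤ w < 8: L = 4, F = 10, f = 12, h = 4.
Median ≈ 4 + ((22 − 10) / 12) × 4 = 8.0000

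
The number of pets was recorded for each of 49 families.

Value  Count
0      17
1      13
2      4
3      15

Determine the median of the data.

Cumulative frequencies: 17, 30, 34, 49
n = 49, so the median is the value in position (n+1)/2 = 25.
Position 25 falls at value 1.

1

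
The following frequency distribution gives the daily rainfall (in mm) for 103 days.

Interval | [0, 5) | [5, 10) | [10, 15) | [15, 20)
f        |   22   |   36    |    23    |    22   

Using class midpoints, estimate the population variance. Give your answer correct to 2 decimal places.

Midpoints: 2.5, 7.5, 12.5, 17.5
n = 103, Σfm = 997.5, mean = 9.6845
Σfm² = 12493.75
Σf(m − x̄)² = Σfm² − (Σfm)²/n = 12493.75 − 997.5²/103 = 2833.4951
Population variance = 2833.4951 / 103 = 27.5097

27.51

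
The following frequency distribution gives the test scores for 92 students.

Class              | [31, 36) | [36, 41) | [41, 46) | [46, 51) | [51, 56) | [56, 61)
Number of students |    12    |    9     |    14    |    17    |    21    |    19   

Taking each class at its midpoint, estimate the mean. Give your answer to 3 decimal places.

48.011

Midpoints: 33.5, 38.5, 43.5, 48.5, 53.5, 58.5
Σfm = 12×33.5 + 9×38.5 + 14×43.5 + 17×48.5 + 21×53.5 + 19×58.5 = 4417
n = Σf = 92
Mean = 4417 / 92 = 48.0109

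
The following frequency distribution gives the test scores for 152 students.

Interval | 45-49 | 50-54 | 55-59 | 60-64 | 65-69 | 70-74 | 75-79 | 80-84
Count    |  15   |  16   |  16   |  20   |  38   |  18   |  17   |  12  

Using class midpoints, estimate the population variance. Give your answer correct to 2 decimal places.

Midpoints: 47, 52, 57, 62, 67, 72, 77, 82
n = 152, Σfm = 9824, mean = 64.6316
Σfm² = 650638
Σf(m − x̄)² = Σfm² − (Σfm)²/n = 650638 − 9824²/152 = 15697.3684
Population variance = 15697.3684 / 152 = 103.2722

103.27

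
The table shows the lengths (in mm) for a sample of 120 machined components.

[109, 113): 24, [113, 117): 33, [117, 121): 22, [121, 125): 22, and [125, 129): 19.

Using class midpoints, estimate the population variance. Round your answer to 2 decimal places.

Midpoints: 111, 115, 119, 123, 127
n = 120, Σfm = 14196, mean = 118.3000
Σfm² = 1682960
Σf(m − x̄)² = Σfm² − (Σfm)²/n = 1682960 − 14196²/120 = 3573.2000
Population variance = 3573.2000 / 120 = 29.7767

29.78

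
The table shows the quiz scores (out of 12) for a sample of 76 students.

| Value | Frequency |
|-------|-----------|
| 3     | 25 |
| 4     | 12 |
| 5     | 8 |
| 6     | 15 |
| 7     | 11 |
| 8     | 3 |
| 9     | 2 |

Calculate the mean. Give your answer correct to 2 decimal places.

Values: 3, 4, 5, 6, 7, 8, 9
Σfx = 25×3 + 12×4 + 8×5 + 15×6 + 11×7 + 3×8 + 2×9 = 372
n = Σf = 76
Mean = 372 / 76 = 4.8947

4.89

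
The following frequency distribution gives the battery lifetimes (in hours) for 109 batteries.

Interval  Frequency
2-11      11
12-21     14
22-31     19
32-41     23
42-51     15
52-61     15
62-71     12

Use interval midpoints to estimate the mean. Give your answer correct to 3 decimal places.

Midpoints: 6.5, 16.5, 26.5, 36.5, 46.5, 56.5, 66.5
Σfm = 11×6.5 + 14×16.5 + 19×26.5 + 23×36.5 + 15×46.5 + 15×56.5 + 12×66.5 = 3988.5
n = Σf = 109
Mean = 3988.5 / 109 = 36.5917

36.592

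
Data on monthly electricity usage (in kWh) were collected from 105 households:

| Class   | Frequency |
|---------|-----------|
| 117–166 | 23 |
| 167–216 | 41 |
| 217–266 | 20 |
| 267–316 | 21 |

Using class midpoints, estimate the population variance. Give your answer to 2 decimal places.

2678.91

Midpoints: 141.5, 191.5, 241.5, 291.5
n = 105, Σfm = 22057.5, mean = 210.0714
Σfm² = 4914936.25
Σf(m − x̄)² = Σfm² − (Σfm)²/n = 4914936.25 − 22057.5²/105 = 281285.7143
Population variance = 281285.7143 / 105 = 2678.9116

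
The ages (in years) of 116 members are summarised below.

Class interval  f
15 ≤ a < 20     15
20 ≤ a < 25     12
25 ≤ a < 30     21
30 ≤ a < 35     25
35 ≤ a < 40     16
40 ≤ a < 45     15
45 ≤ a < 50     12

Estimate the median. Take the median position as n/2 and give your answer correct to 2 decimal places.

Cumulative frequencies: 15, 27, 48, 73, 89, 104, 116
n = 116; position = n/2 = 58.
This falls in the class 30 ≤ a < 35: L = 30, F = 48, f = 25, h = 5.
Median ≈ 30 + ((58 − 48) / 25) × 5 = 32.0000

32.00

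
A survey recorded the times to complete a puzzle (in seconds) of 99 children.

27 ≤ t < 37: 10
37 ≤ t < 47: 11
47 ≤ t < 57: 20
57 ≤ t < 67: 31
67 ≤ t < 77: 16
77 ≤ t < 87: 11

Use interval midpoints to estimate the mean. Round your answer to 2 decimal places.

58.57

Midpoints: 32, 42, 52, 62, 72, 82
Σfm = 10×32 + 11×42 + 20×52 + 31×62 + 16×72 + 11×82 = 5798
n = Σf = 99
Mean = 5798 / 99 = 58.5657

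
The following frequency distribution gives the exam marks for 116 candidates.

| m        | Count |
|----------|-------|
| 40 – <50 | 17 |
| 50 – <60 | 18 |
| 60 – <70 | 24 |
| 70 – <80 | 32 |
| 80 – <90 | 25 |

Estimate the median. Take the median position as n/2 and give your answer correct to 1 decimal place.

Cumulative frequencies: 17, 35, 59, 91, 116
n = 116; position = n/2 = 58.
This falls in the class 60 – <70: L = 60, F = 35, f = 24, h = 10.
Median ≈ 60 + ((58 − 35) / 24) × 10 = 69.5833

69.6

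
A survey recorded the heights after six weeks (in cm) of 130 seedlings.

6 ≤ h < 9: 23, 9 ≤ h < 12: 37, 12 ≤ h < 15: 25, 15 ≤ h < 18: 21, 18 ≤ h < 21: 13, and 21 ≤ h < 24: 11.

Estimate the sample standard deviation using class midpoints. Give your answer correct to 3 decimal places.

Midpoints: 7.5, 10.5, 13.5, 16.5, 19.5, 22.5
n = 130, Σfm = 1746, mean = 13.4308
Σfm² = 26158.5
Σf(m − x̄)² = Σfm² − (Σfm)²/n = 26158.5 − 1746²/130 = 2708.3769
Sample variance = 2708.3769 / 129 = 20.9952
Standard deviation = √20.9952 = 4.5820

4.582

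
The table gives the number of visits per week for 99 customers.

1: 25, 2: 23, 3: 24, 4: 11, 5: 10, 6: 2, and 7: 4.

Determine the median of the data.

Cumulative frequencies: 25, 48, 72, 83, 93, 95, 99
n = 99, so the median is the value in position (n+1)/2 = 50.
Position 50 falls at value 3.

3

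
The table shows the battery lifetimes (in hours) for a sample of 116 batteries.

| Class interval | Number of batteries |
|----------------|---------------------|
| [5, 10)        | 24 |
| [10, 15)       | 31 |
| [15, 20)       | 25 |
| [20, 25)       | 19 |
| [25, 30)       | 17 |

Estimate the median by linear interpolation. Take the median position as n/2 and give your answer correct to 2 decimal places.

Cumulative frequencies: 24, 55, 80, 99, 116
n = 116; position = n/2 = 58.
This falls in the class [15, 20): L = 15, F = 55, f = 25, h = 5.
Median ≈ 15 + ((58 − 55) / 25) × 5 = 15.6000

15.60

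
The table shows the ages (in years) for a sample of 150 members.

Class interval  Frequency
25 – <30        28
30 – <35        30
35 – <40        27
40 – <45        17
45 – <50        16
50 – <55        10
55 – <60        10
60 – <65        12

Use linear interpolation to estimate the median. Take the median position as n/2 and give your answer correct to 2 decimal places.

38.15

Cumulative frequencies: 28, 58, 85, 102, 118, 128, 138, 150
n = 150; position = n/2 = 75.
This falls in the class 35 – <40: L = 35, F = 58, f = 27, h = 5.
Median ≈ 35 + ((75 − 58) / 27) × 5 = 38.1481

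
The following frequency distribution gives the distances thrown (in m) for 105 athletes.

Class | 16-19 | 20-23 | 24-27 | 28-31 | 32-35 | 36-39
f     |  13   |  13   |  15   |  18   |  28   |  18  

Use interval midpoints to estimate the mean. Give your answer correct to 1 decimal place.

Midpoints: 17.5, 21.5, 25.5, 29.5, 33.5, 37.5
Σfm = 13×17.5 + 13×21.5 + 15×25.5 + 18×29.5 + 28×33.5 + 18×37.5 = 3033.5
n = Σf = 105
Mean = 3033.5 / 105 = 28.8905

28.9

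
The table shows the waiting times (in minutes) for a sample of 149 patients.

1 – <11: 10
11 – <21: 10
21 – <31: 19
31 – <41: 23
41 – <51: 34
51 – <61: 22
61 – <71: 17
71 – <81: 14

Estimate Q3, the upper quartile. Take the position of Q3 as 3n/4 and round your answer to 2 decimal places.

Cumulative frequencies: 10, 20, 39, 62, 96, 118, 135, 149
n = 149; position = 3n/4 = 111.75.
This falls in the class 51 – <61: L = 51, F = 96, f = 22, h = 10.
Upper quartile ≈ 51 + ((111.75 − 96) / 22) × 10 = 58.1591

58.16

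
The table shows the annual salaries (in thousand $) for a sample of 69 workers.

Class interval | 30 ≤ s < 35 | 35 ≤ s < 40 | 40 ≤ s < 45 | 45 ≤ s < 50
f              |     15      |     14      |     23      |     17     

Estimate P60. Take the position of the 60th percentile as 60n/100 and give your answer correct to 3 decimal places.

42.696

Cumulative frequencies: 15, 29, 52, 69
n = 69; position = 60n/100 = 41.4.
This falls in the class 40 ≤ s < 45: L = 40, F = 29, f = 23, h = 5.
60th percentile ≈ 40 + ((41.4 − 29) / 23) × 5 = 42.6957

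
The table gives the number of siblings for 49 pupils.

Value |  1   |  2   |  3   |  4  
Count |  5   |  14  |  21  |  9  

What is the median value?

Cumulative frequencies: 5, 19, 40, 49
n = 49, so the median is the value in position (n+1)/2 = 25.
Position 25 falls at value 3.

3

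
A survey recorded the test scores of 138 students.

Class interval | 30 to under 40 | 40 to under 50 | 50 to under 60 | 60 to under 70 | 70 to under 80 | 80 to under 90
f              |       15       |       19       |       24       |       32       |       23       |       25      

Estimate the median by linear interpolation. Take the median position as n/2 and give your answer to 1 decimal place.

Cumulative frequencies: 15, 34, 58, 90, 113, 138
n = 138; position = n/2 = 69.
This falls in the class 60 to under 70: L = 60, F = 58, f = 32, h = 10.
Median ≈ 60 + ((69 − 58) / 32) × 10 = 63.4375

63.4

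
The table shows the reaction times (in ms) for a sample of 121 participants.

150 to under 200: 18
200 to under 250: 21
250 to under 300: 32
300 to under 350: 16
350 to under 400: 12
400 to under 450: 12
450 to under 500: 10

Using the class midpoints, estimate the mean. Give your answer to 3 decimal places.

299.380

Midpoints: 175, 225, 275, 325, 375, 425, 475
Σfm = 18×175 + 21×225 + 32×275 + 16×325 + 12×375 + 12×425 + 10×475 = 36225
n = Σf = 121
Mean = 36225 / 121 = 299.3802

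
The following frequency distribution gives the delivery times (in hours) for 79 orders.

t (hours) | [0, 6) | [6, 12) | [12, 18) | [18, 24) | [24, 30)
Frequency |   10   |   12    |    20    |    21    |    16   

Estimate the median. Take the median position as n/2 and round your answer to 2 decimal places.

Cumulative frequencies: 10, 22, 42, 63, 79
n = 79; position = n/2 = 39.5.
This falls in the class [12, 18): L = 12, F = 22, f = 20, h = 6.
Median ≈ 12 + ((39.5 − 22) / 20) × 6 = 17.2500

17.25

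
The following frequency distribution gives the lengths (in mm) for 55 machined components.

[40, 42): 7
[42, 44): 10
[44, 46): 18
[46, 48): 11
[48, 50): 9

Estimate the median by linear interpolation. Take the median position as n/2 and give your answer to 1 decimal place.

Cumulative frequencies: 7, 17, 35, 46, 55
n = 55; position = n/2 = 27.5.
This falls in the class [44, 46): L = 44, F = 17, f = 18, h = 2.
Median ≈ 44 + ((27.5 − 17) / 18) × 2 = 45.1667

45.2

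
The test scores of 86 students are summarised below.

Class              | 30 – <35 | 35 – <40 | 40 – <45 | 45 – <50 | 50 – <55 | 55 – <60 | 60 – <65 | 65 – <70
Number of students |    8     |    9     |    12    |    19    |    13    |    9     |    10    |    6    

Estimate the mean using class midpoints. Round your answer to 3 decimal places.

Midpoints: 32.5, 37.5, 42.5, 47.5, 52.5, 57.5, 62.5, 67.5
Σfm = 8×32.5 + 9×37.5 + 12×42.5 + 19×47.5 + 13×52.5 + 9×57.5 + 10×62.5 + 6×67.5 = 4240
n = Σf = 86
Mean = 4240 / 86 = 49.3023

49.302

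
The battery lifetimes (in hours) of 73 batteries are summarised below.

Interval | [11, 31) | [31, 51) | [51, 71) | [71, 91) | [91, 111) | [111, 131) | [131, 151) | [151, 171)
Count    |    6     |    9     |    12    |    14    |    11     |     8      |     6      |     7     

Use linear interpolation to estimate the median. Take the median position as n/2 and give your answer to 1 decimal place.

84.6

Cumulative frequencies: 6, 15, 27, 41, 52, 60, 66, 73
n = 73; position = n/2 = 36.5.
This falls in the class [71, 91): L = 71, F = 27, f = 14, h = 20.
Median ≈ 71 + ((36.5 − 27) / 14) × 20 = 84.5714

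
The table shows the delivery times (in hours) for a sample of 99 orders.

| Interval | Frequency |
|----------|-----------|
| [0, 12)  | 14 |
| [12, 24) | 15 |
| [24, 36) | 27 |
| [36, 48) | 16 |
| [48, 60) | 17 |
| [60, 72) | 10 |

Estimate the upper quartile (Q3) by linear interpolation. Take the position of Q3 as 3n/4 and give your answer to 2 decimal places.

Cumulative frequencies: 14, 29, 56, 72, 89, 99
n = 99; position = 3n/4 = 74.25.
This falls in the class [48, 60): L = 48, F = 72, f = 17, h = 12.
Upper quartile ≈ 48 + ((74.25 − 72) / 17) × 12 = 49.5882

49.59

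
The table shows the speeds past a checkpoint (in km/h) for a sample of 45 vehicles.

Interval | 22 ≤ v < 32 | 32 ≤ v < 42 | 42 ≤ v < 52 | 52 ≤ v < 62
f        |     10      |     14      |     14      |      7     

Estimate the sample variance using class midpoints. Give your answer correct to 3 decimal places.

Midpoints: 27, 37, 47, 57
n = 45, Σfm = 1845, mean = 41.0000
Σfm² = 80125
Σf(m − x̄)² = Σfm² − (Σfm)²/n = 80125 − 1845²/45 = 4480.0000
Sample variance = 4480.0000 / 44 = 101.8182

101.818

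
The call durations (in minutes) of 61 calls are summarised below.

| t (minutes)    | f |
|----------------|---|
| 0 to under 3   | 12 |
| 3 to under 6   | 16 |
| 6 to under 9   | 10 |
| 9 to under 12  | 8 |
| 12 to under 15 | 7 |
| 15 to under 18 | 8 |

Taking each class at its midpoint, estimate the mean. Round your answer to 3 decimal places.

Midpoints: 1.5, 4.5, 7.5, 10.5, 13.5, 16.5
Σfm = 12×1.5 + 16×4.5 + 10×7.5 + 8×10.5 + 7×13.5 + 8×16.5 = 475.5
n = Σf = 61
Mean = 475.5 / 61 = 7.7951

7.795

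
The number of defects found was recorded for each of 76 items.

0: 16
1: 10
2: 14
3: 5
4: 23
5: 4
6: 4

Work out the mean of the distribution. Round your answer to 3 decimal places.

2.487

Values: 0, 1, 2, 3, 4, 5, 6
Σfx = 16×0 + 10×1 + 14×2 + 5×3 + 23×4 + 4×5 + 4×6 = 189
n = Σf = 76
Mean = 189 / 76 = 2.4868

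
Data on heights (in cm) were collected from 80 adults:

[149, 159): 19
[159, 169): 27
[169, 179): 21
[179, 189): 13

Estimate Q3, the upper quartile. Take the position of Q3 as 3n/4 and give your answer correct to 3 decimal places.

175.667

Cumulative frequencies: 19, 46, 67, 80
n = 80; position = 3n/4 = 60.
This falls in the class [169, 179): L = 169, F = 46, f = 21, h = 10.
Upper quartile ≈ 169 + ((60 − 46) / 21) × 10 = 175.6667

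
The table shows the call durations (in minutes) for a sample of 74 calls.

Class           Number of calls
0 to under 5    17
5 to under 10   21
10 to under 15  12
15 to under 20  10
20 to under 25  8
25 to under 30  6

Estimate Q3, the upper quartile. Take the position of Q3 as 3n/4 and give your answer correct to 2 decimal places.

Cumulative frequencies: 17, 38, 50, 60, 68, 74
n = 74; position = 3n/4 = 55.5.
This falls in the class 15 to under 20: L = 15, F = 50, f = 10, h = 5.
Upper quartile ≈ 15 + ((55.5 − 50) / 10) × 5 = 17.7500

17.75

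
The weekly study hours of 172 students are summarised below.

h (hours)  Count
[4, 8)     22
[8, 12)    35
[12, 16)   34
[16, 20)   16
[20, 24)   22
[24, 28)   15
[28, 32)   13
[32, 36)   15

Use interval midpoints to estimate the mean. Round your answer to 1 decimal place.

Midpoints: 6, 10, 14, 18, 22, 26, 30, 34
Σfm = 22×6 + 35×10 + 34×14 + 16×18 + 22×22 + 15×26 + 13×30 + 15×34 = 3020
n = Σf = 172
Mean = 3020 / 172 = 17.5581

17.6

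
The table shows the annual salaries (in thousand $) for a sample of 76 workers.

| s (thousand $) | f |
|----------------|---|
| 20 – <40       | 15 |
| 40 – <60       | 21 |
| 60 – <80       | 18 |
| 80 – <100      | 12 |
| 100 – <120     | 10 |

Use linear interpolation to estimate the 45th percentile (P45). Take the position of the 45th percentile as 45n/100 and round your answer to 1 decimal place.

58.3

Cumulative frequencies: 15, 36, 54, 66, 76
n = 76; position = 45n/100 = 34.2.
This falls in the class 40 – <60: L = 40, F = 15, f = 21, h = 20.
45th percentile ≈ 40 + ((34.2 − 15) / 21) × 20 = 58.2857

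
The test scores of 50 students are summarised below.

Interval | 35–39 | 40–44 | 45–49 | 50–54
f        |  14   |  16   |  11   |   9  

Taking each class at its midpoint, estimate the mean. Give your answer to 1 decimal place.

43.5

Midpoints: 37, 42, 47, 52
Σfm = 14×37 + 16×42 + 11×47 + 9×52 = 2175
n = Σf = 50
Mean = 2175 / 50 = 43.5000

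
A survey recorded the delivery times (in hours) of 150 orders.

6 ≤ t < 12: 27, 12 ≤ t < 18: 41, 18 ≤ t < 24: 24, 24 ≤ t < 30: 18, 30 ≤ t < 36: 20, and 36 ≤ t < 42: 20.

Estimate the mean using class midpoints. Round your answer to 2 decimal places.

Midpoints: 9, 15, 21, 27, 33, 39
Σfm = 27×9 + 41×15 + 24×21 + 18×27 + 20×33 + 20×39 = 3288
n = Σf = 150
Mean = 3288 / 150 = 21.9200

21.92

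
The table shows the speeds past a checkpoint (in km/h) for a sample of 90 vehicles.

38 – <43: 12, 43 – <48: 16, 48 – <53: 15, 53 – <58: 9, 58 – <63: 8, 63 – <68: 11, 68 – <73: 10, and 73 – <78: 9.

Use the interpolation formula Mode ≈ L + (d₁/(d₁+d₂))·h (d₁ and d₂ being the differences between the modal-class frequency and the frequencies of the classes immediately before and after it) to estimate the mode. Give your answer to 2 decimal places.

47.00

Modal class: 43 – <48 (highest frequency 16).
d₁ = 16 − 12 = 4, d₂ = 16 − 15 = 1
Mode ≈ 43 + (4/(4+1)) × 5 = 43 + 4.0000 = 47.0000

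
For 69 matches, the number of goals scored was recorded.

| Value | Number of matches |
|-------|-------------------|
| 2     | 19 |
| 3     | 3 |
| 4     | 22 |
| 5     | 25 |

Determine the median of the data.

4

Cumulative frequencies: 19, 22, 44, 69
n = 69, so the median is the value in position (n+1)/2 = 35.
Position 35 falls at value 4.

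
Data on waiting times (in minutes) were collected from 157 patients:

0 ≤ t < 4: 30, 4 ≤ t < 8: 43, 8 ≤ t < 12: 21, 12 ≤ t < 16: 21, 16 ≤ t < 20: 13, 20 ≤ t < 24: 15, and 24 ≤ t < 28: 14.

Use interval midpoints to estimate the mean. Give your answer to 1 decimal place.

11.1

Midpoints: 2, 6, 10, 14, 18, 22, 26
Σfm = 30×2 + 43×6 + 21×10 + 21×14 + 13×18 + 15×22 + 14×26 = 1750
n = Σf = 157
Mean = 1750 / 157 = 11.1465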